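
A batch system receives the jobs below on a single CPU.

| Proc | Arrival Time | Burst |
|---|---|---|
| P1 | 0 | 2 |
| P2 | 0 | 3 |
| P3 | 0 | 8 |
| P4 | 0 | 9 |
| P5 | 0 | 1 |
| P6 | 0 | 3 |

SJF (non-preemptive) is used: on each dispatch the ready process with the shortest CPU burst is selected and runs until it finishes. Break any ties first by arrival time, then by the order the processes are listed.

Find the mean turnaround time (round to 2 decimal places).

10.33

Gantt: | P5 0-1 | P1 1-3 | P2 3-6 | P6 6-9 | P3 9-17 | P4 17-26 |
Completion: P1=3  P2=6  P3=17  P4=26  P5=1  P6=9
Turnaround times: P1=3, P2=6, P3=17, P4=26, P5=1, P6=9
Average turnaround = (3+6+17+26+1+9) / 6 = 62/6 = 10.33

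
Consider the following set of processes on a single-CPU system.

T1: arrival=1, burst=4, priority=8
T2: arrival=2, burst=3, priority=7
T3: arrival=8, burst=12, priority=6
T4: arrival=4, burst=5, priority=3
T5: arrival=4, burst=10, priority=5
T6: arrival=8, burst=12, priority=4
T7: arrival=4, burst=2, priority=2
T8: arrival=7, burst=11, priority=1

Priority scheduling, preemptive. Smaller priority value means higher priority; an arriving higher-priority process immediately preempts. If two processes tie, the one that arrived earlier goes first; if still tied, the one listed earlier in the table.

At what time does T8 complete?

18

Timeline: | idle 0-1 | T1 1-2 | T2 2-4 | T7 4-6 | T4 6-7 | T8 7-18 | T4 18-22 | T6 22-34 | T5 34-44 | T3 44-56 | T2 56-57 | T1 57-60 |
Completion: T1=60  T2=57  T3=56  T4=22  T5=44  T6=34  T7=6  T8=18
Turnaround (C−A): T1=59  T2=55  T3=48  T4=18  T5=40  T6=26  T7=2  T8=11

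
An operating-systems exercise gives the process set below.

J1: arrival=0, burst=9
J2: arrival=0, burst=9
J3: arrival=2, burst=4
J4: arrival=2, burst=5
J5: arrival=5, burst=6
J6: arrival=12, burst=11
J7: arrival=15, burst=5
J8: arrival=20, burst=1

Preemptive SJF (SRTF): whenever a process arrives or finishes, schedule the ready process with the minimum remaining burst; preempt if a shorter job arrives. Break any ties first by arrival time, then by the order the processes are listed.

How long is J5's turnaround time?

Timeline: | J1 0-2 | J3 2-6 | J4 6-11 | J5 11-17 | J7 17-20 | J8 20-21 | J7 21-23 | J1 23-30 | J2 30-39 | J6 39-50 |
Completion: J1=30  J2=39  J3=6  J4=11  J5=17  J6=50  J7=23  J8=21
Turnaround (C−A): J1=30  J2=39  J3=4  J4=9  J5=12  J6=38  J7=8  J8=1
Turnaround(J5) = completion − arrival = 17 − 5 = 12

12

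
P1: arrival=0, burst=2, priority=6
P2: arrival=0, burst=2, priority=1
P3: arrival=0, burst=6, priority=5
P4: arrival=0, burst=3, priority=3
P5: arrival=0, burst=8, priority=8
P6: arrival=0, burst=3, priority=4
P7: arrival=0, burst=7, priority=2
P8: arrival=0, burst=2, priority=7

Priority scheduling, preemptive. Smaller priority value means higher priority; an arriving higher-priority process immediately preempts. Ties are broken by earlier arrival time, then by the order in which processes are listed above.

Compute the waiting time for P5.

25

Gantt: | P2 0-2 | P7 2-9 | P4 9-12 | P6 12-15 | P3 15-21 | P1 21-23 | P8 23-25 | P5 25-33 |
Completion: P1=23  P2=2  P3=21  P4=12  P5=33  P6=15  P7=9  P8=25
Turnaround (C−A): P1=23  P2=2  P3=21  P4=12  P5=33  P6=15  P7=9  P8=25
Waiting(P5) = turnaround − burst = 33 − 8 = 25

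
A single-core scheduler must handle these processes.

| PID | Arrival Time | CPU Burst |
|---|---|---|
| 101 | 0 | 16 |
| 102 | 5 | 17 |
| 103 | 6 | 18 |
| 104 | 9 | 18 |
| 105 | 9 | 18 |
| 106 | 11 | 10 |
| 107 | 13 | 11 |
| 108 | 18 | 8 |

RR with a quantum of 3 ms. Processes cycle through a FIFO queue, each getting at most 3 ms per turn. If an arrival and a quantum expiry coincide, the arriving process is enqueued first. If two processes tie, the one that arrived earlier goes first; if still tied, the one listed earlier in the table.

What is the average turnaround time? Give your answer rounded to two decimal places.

91.75

Schedule: | 101 0-6 | 102 6-9 | 103 9-12 | 101 12-15 | 104 15-18 | 105 18-21 | 102 21-24 | 106 24-27 | 103 27-30 | 107 30-33 | 101 33-36 | 108 36-39 | 104 39-42 | 105 42-45 | 102 45-48 | 106 48-51 | 103 51-54 | 107 54-57 | 101 57-60 | 108 60-63 | 104 63-66 | 105 66-69 | 102 69-72 | 106 72-75 | 103 75-78 | 107 78-81 | 101 81-82 | 108 82-84 | 104 84-87 | 105 87-90 | 102 90-93 | 106 93-94 | 103 94-97 | 107 97-99 | 104 99-102 | 105 102-105 | 102 105-107 | 103 107-110 | 104 110-113 | 105 113-116 |
Completion: 101=82  102=107  103=110  104=113  105=116  106=94  107=99  108=84
Turnaround (C−A): 101=82  102=102  103=104  104=104  105=107  106=83  107=86  108=66
Turnaround times: 101=82, 102=102, 103=104, 104=104, 105=107, 106=83, 107=86, 108=66
Average turnaround = (82+102+104+104+107+83+86+66) / 8 = 734/8 = 91.75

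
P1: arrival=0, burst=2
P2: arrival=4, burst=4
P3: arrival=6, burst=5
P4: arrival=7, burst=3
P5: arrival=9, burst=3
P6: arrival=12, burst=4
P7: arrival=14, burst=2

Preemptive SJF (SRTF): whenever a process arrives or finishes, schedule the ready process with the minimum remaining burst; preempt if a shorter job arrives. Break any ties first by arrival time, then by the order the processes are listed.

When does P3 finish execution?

Schedule: | P1 0-2 | idle 2-4 | P2 4-8 | P4 8-11 | P5 11-14 | P7 14-16 | P6 16-20 | P3 20-25 |
Completion: P1=2  P2=8  P3=25  P4=11  P5=14  P6=20  P7=16

25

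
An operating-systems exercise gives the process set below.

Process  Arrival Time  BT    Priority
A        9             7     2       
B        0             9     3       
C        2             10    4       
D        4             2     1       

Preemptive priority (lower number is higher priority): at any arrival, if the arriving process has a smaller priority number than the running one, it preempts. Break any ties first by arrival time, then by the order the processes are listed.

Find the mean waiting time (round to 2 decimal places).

6.25

Gantt: | B 0-4 | D 4-6 | B 6-9 | A 9-16 | B 16-18 | C 18-28 |
Completion: A=16  B=18  C=28  D=6
Turnaround (C−A): A=7  B=18  C=26  D=2
Waiting times: A=0, B=9, C=16, D=0
Average waiting = (0+9+16+0) / 4 = 25/4 = 6.25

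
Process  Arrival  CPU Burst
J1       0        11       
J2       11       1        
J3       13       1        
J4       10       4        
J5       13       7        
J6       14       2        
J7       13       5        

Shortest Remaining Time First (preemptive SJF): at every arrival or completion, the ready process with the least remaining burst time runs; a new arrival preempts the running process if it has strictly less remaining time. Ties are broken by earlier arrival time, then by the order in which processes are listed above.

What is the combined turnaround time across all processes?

53

Gantt: | J1 0-11 | J2 11-12 | J4 12-13 | J3 13-14 | J6 14-16 | J4 16-19 | J7 19-24 | J5 24-31 |
Completion: J1=11  J2=12  J3=14  J4=19  J5=31  J6=16  J7=24
Turnaround = completion − arrival: J1=11, J2=1, J3=1, J4=9, J5=18, J6=2, J7=11
Total turnaround = 11 + 1 + 1 + 9 + 18 + 2 + 11 = 53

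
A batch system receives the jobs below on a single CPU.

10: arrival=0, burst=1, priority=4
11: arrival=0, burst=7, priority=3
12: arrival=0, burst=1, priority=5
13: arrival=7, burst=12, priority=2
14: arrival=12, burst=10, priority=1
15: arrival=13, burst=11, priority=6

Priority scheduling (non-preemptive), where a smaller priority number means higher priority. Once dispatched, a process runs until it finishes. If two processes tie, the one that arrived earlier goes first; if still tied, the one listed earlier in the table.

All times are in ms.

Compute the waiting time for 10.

Timeline: | 11 0-7 | 13 7-19 | 14 19-29 | 10 29-30 | 12 30-31 | 15 31-42 |
Completion: 10=30  11=7  12=31  13=19  14=29  15=42
Turnaround (C−A): 10=30  11=7  12=31  13=12  14=17  15=29
Waiting(10) = turnaround − burst = 30 − 1 = 29

29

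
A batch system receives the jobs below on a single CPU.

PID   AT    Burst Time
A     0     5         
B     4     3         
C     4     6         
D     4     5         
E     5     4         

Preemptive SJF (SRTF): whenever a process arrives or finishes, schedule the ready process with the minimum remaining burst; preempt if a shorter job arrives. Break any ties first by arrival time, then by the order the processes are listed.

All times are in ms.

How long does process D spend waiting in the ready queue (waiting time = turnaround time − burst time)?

8

Gantt: | A 0-5 | B 5-8 | E 8-12 | D 12-17 | C 17-23 |
Completion: A=5  B=8  C=23  D=17  E=12
Waiting(D) = turnaround − burst = 13 − 5 = 8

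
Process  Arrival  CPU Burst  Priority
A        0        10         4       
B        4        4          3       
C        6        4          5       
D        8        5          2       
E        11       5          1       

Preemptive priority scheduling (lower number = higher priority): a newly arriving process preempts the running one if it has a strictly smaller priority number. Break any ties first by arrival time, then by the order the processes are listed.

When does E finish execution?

Gantt: | A 0-4 | B 4-8 | D 8-11 | E 11-16 | D 16-18 | A 18-24 | C 24-28 |
Completion: A=24  B=8  C=28  D=18  E=16
Turnaround (C−A): A=24  B=4  C=22  D=10  E=5

16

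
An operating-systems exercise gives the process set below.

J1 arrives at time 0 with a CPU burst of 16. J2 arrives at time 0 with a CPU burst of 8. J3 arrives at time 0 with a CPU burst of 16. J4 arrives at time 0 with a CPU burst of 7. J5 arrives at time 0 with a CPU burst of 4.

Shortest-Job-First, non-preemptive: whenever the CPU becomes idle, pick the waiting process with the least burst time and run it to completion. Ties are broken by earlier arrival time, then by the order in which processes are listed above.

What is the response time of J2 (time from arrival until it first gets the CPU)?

Gantt: | J5 0-4 | J4 4-11 | J2 11-19 | J1 19-35 | J3 35-51 |
Completion: J1=35  J2=19  J3=51  J4=11  J5=4
Turnaround (C−A): J1=35  J2=19  J3=51  J4=11  J5=4
Response(J2) = first start − arrival = 11 − 0 = 11

11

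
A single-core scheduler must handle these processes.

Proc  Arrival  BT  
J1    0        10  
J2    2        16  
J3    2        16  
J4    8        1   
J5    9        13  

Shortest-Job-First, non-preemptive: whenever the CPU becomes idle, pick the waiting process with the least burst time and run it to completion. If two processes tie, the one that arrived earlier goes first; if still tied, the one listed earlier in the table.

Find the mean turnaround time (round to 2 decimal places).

Gantt: | J1 0-10 | J4 10-11 | J5 11-24 | J2 24-40 | J3 40-56 |
Completion: J1=10  J2=40  J3=56  J4=11  J5=24
Turnaround (C−A): J1=10  J2=38  J3=54  J4=3  J5=15
Turnaround times: J1=10, J2=38, J3=54, J4=3, J5=15
Average turnaround = (10+38+54+3+15) / 5 = 120/5 = 24.00

24.00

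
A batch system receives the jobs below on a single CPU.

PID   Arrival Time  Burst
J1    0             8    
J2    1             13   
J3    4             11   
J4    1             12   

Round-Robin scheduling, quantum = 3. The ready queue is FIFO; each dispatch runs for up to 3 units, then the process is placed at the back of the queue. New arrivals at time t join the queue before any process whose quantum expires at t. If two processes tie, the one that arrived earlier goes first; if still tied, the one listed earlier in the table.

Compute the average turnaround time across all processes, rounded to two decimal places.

Schedule: | J1 0-3 | J2 3-6 | J4 6-9 | J1 9-12 | J3 12-15 | J2 15-18 | J4 18-21 | J1 21-23 | J3 23-26 | J2 26-29 | J4 29-32 | J3 32-35 | J2 35-38 | J4 38-41 | J3 41-43 | J2 43-44 |
Completion: J1=23  J2=44  J3=43  J4=41
Turnaround (C−A): J1=23  J2=43  J3=39  J4=40
Turnaround times: J1=23, J2=43, J3=39, J4=40
Average turnaround = (23+43+39+40) / 4 = 145/4 = 36.25

36.25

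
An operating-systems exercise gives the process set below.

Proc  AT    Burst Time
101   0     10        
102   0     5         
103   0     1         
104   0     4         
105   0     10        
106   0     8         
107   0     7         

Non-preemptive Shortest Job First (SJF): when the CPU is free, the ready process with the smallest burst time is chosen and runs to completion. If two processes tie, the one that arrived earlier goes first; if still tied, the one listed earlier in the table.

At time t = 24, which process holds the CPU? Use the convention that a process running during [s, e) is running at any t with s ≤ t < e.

106

Timeline: | 103 0-1 | 104 1-5 | 102 5-10 | 107 10-17 | 106 17-25 | 101 25-35 | 105 35-45 |
Completion: 101=35  102=10  103=1  104=5  105=45  106=25  107=17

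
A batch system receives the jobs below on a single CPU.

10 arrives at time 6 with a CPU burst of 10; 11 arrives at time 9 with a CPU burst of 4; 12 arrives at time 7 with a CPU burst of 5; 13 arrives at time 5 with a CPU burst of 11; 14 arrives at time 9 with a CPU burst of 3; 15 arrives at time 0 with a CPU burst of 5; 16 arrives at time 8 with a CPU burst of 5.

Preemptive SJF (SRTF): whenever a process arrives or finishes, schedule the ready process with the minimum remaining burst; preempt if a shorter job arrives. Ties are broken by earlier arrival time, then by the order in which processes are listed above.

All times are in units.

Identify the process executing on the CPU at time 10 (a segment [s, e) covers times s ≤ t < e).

12

Gantt: | 15 0-5 | 13 5-7 | 12 7-12 | 14 12-15 | 11 15-19 | 16 19-24 | 13 24-33 | 10 33-43 |
Completion: 10=43  11=19  12=12  13=33  14=15  15=5  16=24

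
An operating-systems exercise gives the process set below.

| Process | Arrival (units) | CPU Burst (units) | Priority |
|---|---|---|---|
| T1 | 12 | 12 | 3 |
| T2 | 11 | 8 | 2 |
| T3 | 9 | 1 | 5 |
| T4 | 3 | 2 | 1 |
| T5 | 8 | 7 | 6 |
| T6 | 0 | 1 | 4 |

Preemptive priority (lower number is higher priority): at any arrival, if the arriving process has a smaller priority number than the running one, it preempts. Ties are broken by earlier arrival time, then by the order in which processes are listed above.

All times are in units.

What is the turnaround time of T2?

Schedule: | T6 0-1 | idle 1-3 | T4 3-5 | idle 5-8 | T5 8-9 | T3 9-10 | T5 10-11 | T2 11-19 | T1 19-31 | T5 31-36 |
Completion: T1=31  T2=19  T3=10  T4=5  T5=36  T6=1
Turnaround(T2) = completion − arrival = 19 − 11 = 8

8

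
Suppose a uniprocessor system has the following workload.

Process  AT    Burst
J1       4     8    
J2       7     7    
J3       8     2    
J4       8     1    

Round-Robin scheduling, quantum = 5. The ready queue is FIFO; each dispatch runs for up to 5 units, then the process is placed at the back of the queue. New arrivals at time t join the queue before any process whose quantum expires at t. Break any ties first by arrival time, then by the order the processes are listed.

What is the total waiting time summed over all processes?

Gantt: | idle 0-4 | J1 4-9 | J2 9-14 | J3 14-16 | J4 16-17 | J1 17-20 | J2 20-22 |
Completion: J1=20  J2=22  J3=16  J4=17
Turnaround (C−A): J1=16  J2=15  J3=8  J4=9
Waiting = turnaround − burst: J1=8, J2=8, J3=6, J4=8
Total waiting = 8 + 8 + 6 + 8 = 30

30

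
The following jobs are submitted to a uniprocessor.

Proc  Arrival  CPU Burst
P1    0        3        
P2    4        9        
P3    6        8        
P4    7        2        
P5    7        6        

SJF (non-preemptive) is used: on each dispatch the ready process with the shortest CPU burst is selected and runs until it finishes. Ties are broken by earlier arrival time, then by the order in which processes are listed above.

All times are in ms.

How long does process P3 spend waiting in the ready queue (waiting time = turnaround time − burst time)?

Gantt: | P1 0-3 | idle 3-4 | P2 4-13 | P4 13-15 | P5 15-21 | P3 21-29 |
Completion: P1=3  P2=13  P3=29  P4=15  P5=21
Waiting(P3) = turnaround − burst = 23 − 8 = 15

15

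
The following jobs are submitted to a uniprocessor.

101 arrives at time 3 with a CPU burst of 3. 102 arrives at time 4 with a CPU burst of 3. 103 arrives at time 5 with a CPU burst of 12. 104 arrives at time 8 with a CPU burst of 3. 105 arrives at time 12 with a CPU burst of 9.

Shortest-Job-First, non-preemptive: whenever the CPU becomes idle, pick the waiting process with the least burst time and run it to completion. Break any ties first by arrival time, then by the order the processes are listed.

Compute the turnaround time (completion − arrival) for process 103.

28

Timeline: | idle 0-3 | 101 3-6 | 102 6-9 | 104 9-12 | 105 12-21 | 103 21-33 |
Completion: 101=6  102=9  103=33  104=12  105=21
Turnaround (C−A): 101=3  102=5  103=28  104=4  105=9
Turnaround(103) = completion − arrival = 33 − 5 = 28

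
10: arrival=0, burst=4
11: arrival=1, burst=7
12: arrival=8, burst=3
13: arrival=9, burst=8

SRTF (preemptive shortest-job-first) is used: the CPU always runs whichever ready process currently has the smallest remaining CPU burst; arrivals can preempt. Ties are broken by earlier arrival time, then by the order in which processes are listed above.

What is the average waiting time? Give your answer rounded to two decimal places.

2.75

Timeline: | 10 0-4 | 11 4-11 | 12 11-14 | 13 14-22 |
Completion: 10=4  11=11  12=14  13=22
Turnaround (C−A): 10=4  11=10  12=6  13=13
Waiting times: 10=0, 11=3, 12=3, 13=5
Average waiting = (0+3+3+5) / 4 = 11/4 = 2.75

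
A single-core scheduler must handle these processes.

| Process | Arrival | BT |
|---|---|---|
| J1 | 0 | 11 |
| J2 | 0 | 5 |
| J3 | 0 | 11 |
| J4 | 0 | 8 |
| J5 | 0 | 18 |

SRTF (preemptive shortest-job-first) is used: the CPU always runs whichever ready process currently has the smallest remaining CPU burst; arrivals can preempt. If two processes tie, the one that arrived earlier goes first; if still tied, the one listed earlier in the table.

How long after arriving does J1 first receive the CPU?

Schedule: | J2 0-5 | J4 5-13 | J1 13-24 | J3 24-35 | J5 35-53 |
Completion: J1=24  J2=5  J3=35  J4=13  J5=53
Turnaround (C−A): J1=24  J2=5  J3=35  J4=13  J5=53
Response(J1) = first start − arrival = 13 − 0 = 13

13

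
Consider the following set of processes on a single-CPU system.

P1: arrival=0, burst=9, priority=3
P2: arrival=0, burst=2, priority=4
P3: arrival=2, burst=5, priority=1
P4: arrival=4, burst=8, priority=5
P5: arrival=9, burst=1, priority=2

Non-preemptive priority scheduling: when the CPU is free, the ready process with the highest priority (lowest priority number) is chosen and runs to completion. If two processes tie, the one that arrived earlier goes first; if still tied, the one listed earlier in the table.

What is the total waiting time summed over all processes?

40

Gantt: | P1 0-9 | P3 9-14 | P5 14-15 | P2 15-17 | P4 17-25 |
Completion: P1=9  P2=17  P3=14  P4=25  P5=15
Turnaround (C−A): P1=9  P2=17  P3=12  P4=21  P5=6
Waiting = turnaround − burst: P1=0, P2=15, P3=7, P4=13, P5=5
Total waiting = 0 + 15 + 7 + 13 + 5 = 40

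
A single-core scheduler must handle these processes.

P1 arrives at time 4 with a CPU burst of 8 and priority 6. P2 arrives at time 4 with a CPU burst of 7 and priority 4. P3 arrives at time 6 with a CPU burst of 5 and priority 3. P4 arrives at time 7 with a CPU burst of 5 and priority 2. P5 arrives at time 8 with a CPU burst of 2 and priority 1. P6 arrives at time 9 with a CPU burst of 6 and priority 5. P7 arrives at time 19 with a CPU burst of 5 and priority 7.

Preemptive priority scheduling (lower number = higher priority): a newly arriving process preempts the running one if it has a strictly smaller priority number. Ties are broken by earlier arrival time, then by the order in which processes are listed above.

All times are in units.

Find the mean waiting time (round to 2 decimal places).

Gantt: | idle 0-4 | P2 4-6 | P3 6-7 | P4 7-8 | P5 8-10 | P4 10-14 | P3 14-18 | P2 18-23 | P6 23-29 | P1 29-37 | P7 37-42 |
Completion: P1=37  P2=23  P3=18  P4=14  P5=10  P6=29  P7=42
Waiting times: P1=25, P2=12, P3=7, P4=2, P5=0, P6=14, P7=18
Average waiting = (25+12+7+2+0+14+18) / 7 = 78/7 = 11.14

11.14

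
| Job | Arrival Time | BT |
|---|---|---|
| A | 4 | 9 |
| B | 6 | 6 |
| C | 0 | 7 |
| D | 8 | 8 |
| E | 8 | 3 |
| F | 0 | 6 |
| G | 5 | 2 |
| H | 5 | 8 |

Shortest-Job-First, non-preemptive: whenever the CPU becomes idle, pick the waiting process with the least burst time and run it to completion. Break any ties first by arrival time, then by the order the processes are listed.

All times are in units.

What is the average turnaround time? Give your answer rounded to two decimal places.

Schedule: | F 0-6 | G 6-8 | E 8-11 | B 11-17 | C 17-24 | H 24-32 | D 32-40 | A 40-49 |
Completion: A=49  B=17  C=24  D=40  E=11  F=6  G=8  H=32
Turnaround times: A=45, B=11, C=24, D=32, E=3, F=6, G=3, H=27
Average turnaround = (45+11+24+32+3+6+3+27) / 8 = 151/8 = 18.88

18.88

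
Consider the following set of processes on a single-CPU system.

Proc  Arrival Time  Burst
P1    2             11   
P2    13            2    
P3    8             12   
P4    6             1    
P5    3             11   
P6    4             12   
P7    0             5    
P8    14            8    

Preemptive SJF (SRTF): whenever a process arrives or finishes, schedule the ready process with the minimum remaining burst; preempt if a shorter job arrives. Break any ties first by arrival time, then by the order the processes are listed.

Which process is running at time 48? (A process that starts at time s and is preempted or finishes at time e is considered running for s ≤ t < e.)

P6

Schedule: | P7 0-5 | P1 5-6 | P4 6-7 | P1 7-13 | P2 13-15 | P1 15-19 | P8 19-27 | P5 27-38 | P6 38-50 | P3 50-62 |
Completion: P1=19  P2=15  P3=62  P4=7  P5=38  P6=50  P7=5  P8=27
Turnaround (C−A): P1=17  P2=2  P3=54  P4=1  P5=35  P6=46  P7=5  P8=13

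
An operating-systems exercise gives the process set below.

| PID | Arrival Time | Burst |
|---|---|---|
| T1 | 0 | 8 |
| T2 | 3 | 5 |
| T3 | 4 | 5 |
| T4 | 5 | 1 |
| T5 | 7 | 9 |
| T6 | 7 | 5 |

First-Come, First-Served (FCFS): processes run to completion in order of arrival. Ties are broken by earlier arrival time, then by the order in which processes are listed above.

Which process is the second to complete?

T2

Schedule: | T1 0-8 | T2 8-13 | T3 13-18 | T4 18-19 | T5 19-28 | T6 28-33 |
Completion: T1=8  T2=13  T3=18  T4=19  T5=28  T6=33
Finish order: T1 → T2 → T3 → T4 → T5 → T6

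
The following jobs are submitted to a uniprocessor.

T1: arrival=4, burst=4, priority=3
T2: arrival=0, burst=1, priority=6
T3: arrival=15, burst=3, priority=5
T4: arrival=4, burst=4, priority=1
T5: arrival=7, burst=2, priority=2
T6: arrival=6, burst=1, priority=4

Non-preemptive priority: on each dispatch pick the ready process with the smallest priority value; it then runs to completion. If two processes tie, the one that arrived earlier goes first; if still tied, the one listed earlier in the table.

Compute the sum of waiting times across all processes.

15

Timeline: | T2 0-1 | idle 1-4 | T4 4-8 | T5 8-10 | T1 10-14 | T6 14-15 | T3 15-18 |
Completion: T1=14  T2=1  T3=18  T4=8  T5=10  T6=15
Turnaround (C−A): T1=10  T2=1  T3=3  T4=4  T5=3  T6=9
Waiting = turnaround − burst: T1=6, T2=0, T3=0, T4=0, T5=1, T6=8
Total waiting = 6 + 0 + 0 + 0 + 1 + 8 = 15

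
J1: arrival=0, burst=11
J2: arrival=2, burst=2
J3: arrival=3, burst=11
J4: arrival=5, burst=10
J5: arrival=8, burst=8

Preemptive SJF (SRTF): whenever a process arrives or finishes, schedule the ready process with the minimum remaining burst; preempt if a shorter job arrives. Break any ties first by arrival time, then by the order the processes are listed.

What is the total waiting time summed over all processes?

Schedule: | J1 0-2 | J2 2-4 | J1 4-13 | J5 13-21 | J4 21-31 | J3 31-42 |
Completion: J1=13  J2=4  J3=42  J4=31  J5=21
Turnaround (C−A): J1=13  J2=2  J3=39  J4=26  J5=13
Waiting = turnaround − burst: J1=2, J2=0, J3=28, J4=16, J5=5
Total waiting = 2 + 0 + 28 + 16 + 5 = 51

51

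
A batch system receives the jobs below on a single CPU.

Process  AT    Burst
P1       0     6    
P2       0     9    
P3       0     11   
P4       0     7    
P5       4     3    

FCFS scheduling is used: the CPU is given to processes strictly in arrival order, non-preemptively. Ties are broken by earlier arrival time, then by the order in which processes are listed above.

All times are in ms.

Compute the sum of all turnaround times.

112

Gantt: | P1 0-6 | P2 6-15 | P3 15-26 | P4 26-33 | P5 33-36 |
Completion: P1=6  P2=15  P3=26  P4=33  P5=36
Turnaround = completion − arrival: P1=6, P2=15, P3=26, P4=33, P5=32
Total turnaround = 6 + 15 + 26 + 33 + 32 = 112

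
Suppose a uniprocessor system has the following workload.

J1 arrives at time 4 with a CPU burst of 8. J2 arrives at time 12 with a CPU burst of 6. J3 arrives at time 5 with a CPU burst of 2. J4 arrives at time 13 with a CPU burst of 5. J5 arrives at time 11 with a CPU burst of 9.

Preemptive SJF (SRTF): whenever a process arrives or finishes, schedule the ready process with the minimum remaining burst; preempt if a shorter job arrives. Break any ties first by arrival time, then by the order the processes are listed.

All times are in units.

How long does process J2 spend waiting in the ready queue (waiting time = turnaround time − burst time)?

7

Schedule: | idle 0-4 | J1 4-5 | J3 5-7 | J1 7-14 | J4 14-19 | J2 19-25 | J5 25-34 |
Completion: J1=14  J2=25  J3=7  J4=19  J5=34
Turnaround (C−A): J1=10  J2=13  J3=2  J4=6  J5=23
Waiting(J2) = turnaround − burst = 13 − 6 = 7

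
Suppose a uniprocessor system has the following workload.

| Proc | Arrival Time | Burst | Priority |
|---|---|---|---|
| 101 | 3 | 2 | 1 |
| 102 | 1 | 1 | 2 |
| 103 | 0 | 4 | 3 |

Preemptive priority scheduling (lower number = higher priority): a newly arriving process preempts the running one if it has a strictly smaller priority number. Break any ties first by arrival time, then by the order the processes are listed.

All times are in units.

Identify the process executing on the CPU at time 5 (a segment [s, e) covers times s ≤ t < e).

103

Schedule: | 103 0-1 | 102 1-2 | 103 2-3 | 101 3-5 | 103 5-7 |
Completion: 101=5  102=2  103=7
Turnaround (C−A): 101=2  102=1  103=7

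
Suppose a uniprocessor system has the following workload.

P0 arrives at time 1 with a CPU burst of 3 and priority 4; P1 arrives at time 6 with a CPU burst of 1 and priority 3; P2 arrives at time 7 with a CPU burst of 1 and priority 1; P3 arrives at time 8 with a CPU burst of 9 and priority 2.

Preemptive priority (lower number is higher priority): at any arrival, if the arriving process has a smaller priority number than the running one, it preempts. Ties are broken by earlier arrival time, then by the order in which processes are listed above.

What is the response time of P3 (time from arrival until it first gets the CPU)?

0

Gantt: | idle 0-1 | P0 1-4 | idle 4-6 | P1 6-7 | P2 7-8 | P3 8-17 |
Completion: P0=4  P1=7  P2=8  P3=17
Turnaround (C−A): P0=3  P1=1  P2=1  P3=9
Response(P3) = first start − arrival = 8 − 8 = 0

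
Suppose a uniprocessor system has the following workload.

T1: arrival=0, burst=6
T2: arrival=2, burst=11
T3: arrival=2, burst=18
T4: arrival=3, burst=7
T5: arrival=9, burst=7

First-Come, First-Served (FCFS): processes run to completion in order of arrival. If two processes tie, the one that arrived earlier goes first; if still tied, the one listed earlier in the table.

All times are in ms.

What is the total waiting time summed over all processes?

Gantt: | T1 0-6 | T2 6-17 | T3 17-35 | T4 35-42 | T5 42-49 |
Completion: T1=6  T2=17  T3=35  T4=42  T5=49
Waiting = turnaround − burst: T1=0, T2=4, T3=15, T4=32, T5=33
Total waiting = 0 + 4 + 15 + 32 + 33 = 84

84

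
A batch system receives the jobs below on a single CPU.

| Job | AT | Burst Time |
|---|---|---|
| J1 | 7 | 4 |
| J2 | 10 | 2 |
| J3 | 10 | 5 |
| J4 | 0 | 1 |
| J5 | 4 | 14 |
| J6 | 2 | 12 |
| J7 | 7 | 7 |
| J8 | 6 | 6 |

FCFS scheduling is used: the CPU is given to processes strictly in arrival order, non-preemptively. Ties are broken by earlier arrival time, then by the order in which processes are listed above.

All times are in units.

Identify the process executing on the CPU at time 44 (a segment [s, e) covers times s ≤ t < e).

J7

Schedule: | J4 0-1 | idle 1-2 | J6 2-14 | J5 14-28 | J8 28-34 | J1 34-38 | J7 38-45 | J2 45-47 | J3 47-52 |
Completion: J1=38  J2=47  J3=52  J4=1  J5=28  J6=14  J7=45  J8=34
Turnaround (C−A): J1=31  J2=37  J3=42  J4=1  J5=24  J6=12  J7=38  J8=28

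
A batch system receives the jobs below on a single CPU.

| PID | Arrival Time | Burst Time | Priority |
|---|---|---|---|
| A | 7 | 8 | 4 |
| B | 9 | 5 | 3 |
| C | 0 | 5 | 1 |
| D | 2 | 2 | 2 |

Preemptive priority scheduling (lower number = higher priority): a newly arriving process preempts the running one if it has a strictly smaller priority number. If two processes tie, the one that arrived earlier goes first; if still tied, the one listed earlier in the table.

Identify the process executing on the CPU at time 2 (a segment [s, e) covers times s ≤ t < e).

C

Gantt: | C 0-5 | D 5-7 | A 7-9 | B 9-14 | A 14-20 |
Completion: A=20  B=14  C=5  D=7
Turnaround (C−A): A=13  B=5  C=5  D=5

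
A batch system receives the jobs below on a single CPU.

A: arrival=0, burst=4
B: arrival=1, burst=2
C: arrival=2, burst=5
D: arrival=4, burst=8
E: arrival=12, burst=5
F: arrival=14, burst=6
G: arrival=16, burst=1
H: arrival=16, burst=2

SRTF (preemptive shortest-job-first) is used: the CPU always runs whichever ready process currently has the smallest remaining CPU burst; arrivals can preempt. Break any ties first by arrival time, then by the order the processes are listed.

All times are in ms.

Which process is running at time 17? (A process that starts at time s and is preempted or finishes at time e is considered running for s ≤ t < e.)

Gantt: | A 0-1 | B 1-3 | A 3-6 | C 6-11 | D 11-12 | E 12-17 | G 17-18 | H 18-20 | F 20-26 | D 26-33 |
Completion: A=6  B=3  C=11  D=33  E=17  F=26  G=18  H=20

G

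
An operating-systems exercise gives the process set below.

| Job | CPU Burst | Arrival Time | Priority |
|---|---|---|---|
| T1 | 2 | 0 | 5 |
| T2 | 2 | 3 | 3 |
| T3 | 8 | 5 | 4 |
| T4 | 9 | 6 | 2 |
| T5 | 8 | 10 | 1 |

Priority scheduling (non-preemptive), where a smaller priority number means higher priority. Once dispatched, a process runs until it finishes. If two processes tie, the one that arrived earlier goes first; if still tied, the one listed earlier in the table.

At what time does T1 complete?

2

Gantt: | T1 0-2 | idle 2-3 | T2 3-5 | T3 5-13 | T5 13-21 | T4 21-30 |
Completion: T1=2  T2=5  T3=13  T4=30  T5=21
Turnaround (C−A): T1=2  T2=2  T3=8  T4=24  T5=11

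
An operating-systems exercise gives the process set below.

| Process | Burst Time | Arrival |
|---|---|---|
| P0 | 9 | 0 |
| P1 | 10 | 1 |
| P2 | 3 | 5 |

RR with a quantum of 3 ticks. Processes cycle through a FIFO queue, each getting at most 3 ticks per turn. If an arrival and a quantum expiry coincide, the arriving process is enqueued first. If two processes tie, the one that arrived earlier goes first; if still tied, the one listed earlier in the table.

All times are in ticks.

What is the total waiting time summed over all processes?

24

Timeline: | P0 0-3 | P1 3-6 | P0 6-9 | P2 9-12 | P1 12-15 | P0 15-18 | P1 18-22 |
Completion: P0=18  P1=22  P2=12
Waiting = turnaround − burst: P0=9, P1=11, P2=4
Total waiting = 9 + 11 + 4 = 24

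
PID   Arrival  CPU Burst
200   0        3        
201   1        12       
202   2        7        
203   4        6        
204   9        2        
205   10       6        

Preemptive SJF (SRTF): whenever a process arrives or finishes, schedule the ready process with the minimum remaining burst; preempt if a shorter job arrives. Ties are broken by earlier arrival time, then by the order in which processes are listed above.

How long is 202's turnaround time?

Schedule: | 200 0-3 | 202 3-10 | 204 10-12 | 203 12-18 | 205 18-24 | 201 24-36 |
Completion: 200=3  201=36  202=10  203=18  204=12  205=24
Turnaround (C−A): 200=3  201=35  202=8  203=14  204=3  205=14
Turnaround(202) = completion − arrival = 10 − 2 = 8

8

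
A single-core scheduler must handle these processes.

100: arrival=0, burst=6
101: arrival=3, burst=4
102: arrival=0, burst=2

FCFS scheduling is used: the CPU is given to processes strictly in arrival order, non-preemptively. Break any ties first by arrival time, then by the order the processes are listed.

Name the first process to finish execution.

100

Timeline: | 100 0-6 | 102 6-8 | 101 8-12 |
Completion: 100=6  101=12  102=8
Finish order: 100 → 102 → 101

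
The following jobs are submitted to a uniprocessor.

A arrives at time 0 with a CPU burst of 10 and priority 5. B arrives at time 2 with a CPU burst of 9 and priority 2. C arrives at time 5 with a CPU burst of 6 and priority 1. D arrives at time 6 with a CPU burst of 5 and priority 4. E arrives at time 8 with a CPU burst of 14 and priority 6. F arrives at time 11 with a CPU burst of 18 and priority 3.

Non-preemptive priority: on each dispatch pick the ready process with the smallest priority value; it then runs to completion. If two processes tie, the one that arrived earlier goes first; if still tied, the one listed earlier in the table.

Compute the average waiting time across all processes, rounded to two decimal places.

18.33

Gantt: | A 0-10 | C 10-16 | B 16-25 | F 25-43 | D 43-48 | E 48-62 |
Completion: A=10  B=25  C=16  D=48  E=62  F=43
Turnaround (C−A): A=10  B=23  C=11  D=42  E=54  F=32
Waiting times: A=0, B=14, C=5, D=37, E=40, F=14
Average waiting = (0+14+5+37+40+14) / 6 = 110/6 = 18.33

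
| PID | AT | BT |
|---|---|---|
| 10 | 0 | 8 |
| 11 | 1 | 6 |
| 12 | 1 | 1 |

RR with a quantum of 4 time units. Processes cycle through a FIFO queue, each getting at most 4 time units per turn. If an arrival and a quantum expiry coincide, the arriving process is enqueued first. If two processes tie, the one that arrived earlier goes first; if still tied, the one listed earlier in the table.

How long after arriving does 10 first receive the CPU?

Gantt: | 10 0-4 | 11 4-8 | 12 8-9 | 10 9-13 | 11 13-15 |
Completion: 10=13  11=15  12=9
Response(10) = first start − arrival = 0 − 0 = 0

0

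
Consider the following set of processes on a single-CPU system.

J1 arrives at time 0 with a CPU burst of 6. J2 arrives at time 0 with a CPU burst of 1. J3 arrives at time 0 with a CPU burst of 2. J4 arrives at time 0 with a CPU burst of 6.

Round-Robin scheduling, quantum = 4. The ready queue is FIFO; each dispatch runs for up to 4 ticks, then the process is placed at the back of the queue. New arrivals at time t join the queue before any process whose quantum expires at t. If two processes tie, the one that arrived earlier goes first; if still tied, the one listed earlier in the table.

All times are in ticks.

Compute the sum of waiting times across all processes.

Timeline: | J1 0-4 | J2 4-5 | J3 5-7 | J4 7-11 | J1 11-13 | J4 13-15 |
Completion: J1=13  J2=5  J3=7  J4=15
Turnaround (C−A): J1=13  J2=5  J3=7  J4=15
Waiting = turnaround − burst: J1=7, J2=4, J3=5, J4=9
Total waiting = 7 + 4 + 5 + 9 = 25

25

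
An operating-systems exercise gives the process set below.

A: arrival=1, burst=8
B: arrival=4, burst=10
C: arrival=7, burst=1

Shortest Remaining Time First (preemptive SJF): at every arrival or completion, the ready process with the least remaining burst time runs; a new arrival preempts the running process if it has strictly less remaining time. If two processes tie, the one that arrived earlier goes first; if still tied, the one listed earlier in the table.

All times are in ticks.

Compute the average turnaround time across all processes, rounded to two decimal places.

Gantt: | idle 0-1 | A 1-7 | C 7-8 | A 8-10 | B 10-20 |
Completion: A=10  B=20  C=8
Turnaround (C−A): A=9  B=16  C=1
Turnaround times: A=9, B=16, C=1
Average turnaround = (9+16+1) / 3 = 26/3 = 8.67

8.67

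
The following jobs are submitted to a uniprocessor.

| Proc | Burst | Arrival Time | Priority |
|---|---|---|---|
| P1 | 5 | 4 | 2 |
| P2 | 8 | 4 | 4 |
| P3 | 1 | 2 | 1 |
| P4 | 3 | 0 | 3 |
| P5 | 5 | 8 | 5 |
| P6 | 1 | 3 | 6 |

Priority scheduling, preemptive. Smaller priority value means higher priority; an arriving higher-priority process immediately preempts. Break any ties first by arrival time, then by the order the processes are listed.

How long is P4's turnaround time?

4

Gantt: | P4 0-2 | P3 2-3 | P4 3-4 | P1 4-9 | P2 9-17 | P5 17-22 | P6 22-23 |
Completion: P1=9  P2=17  P3=3  P4=4  P5=22  P6=23
Turnaround (C−A): P1=5  P2=13  P3=1  P4=4  P5=14  P6=20
Turnaround(P4) = completion − arrival = 4 − 0 = 4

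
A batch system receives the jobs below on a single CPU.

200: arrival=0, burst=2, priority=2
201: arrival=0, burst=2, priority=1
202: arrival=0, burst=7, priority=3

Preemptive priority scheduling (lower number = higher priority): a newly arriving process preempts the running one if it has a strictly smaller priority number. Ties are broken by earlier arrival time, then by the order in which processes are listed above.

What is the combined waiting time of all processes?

6

Gantt: | 201 0-2 | 200 2-4 | 202 4-11 |
Completion: 200=4  201=2  202=11
Turnaround (C−A): 200=4  201=2  202=11
Waiting = turnaround − burst: 200=2, 201=0, 202=4
Total waiting = 2 + 0 + 4 = 6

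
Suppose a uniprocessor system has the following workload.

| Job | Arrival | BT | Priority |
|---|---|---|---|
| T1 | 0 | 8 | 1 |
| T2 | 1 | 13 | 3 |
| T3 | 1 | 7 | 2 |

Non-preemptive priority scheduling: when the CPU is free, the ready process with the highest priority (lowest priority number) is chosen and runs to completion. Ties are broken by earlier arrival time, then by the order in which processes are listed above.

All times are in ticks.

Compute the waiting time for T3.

7

Gantt: | T1 0-8 | T3 8-15 | T2 15-28 |
Completion: T1=8  T2=28  T3=15
Turnaround (C−A): T1=8  T2=27  T3=14
Waiting(T3) = turnaround − burst = 14 − 7 = 7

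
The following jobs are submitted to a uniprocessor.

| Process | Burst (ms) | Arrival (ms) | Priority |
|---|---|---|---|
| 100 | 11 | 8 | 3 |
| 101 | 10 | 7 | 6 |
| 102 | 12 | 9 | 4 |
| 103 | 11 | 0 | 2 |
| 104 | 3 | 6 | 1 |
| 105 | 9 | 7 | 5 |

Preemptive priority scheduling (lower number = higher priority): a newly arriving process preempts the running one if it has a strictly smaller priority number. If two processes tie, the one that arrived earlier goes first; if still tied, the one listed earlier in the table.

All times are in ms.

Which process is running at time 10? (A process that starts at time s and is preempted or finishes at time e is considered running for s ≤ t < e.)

103

Gantt: | 103 0-6 | 104 6-9 | 103 9-14 | 100 14-25 | 102 25-37 | 105 37-46 | 101 46-56 |
Completion: 100=25  101=56  102=37  103=14  104=9  105=46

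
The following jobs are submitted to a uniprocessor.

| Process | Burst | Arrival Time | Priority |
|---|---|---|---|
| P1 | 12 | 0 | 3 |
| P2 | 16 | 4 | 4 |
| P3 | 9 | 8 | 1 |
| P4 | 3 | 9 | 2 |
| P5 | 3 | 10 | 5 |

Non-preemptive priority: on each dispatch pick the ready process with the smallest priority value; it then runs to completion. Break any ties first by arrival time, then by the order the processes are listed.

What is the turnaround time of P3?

Schedule: | P1 0-12 | P3 12-21 | P4 21-24 | P2 24-40 | P5 40-43 |
Completion: P1=12  P2=40  P3=21  P4=24  P5=43
Turnaround(P3) = completion − arrival = 21 − 8 = 13

13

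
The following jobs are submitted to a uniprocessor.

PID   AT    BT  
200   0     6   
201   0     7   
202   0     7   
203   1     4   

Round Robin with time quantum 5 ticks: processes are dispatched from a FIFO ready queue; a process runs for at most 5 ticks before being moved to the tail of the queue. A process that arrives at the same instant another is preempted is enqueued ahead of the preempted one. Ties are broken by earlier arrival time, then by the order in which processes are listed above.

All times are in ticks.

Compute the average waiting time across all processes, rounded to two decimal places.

15.00

Schedule: | 200 0-5 | 201 5-10 | 202 10-15 | 203 15-19 | 200 19-20 | 201 20-22 | 202 22-24 |
Completion: 200=20  201=22  202=24  203=19
Waiting times: 200=14, 201=15, 202=17, 203=14
Average waiting = (14+15+17+14) / 4 = 60/4 = 15.00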